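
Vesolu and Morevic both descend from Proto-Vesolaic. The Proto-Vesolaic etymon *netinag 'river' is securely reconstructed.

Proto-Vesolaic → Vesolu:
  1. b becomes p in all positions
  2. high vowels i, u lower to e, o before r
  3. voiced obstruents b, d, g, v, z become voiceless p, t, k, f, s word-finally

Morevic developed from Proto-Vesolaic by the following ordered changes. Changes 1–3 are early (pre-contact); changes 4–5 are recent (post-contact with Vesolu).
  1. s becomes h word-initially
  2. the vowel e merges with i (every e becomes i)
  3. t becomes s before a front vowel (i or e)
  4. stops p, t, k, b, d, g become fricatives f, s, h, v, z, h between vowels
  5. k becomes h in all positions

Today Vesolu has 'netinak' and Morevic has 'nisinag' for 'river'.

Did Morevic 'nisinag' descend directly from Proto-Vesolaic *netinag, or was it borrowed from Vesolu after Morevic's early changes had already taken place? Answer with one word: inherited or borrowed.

If inherited, *netinag would pass through all of Morevic's changes:
Morevic: *netinag
  netinag (rule 1 does not apply)
  netinag → nitinag   [vowel merger]
  nitinag → nisinag   [palatalisation]
  nisinag (rule 4 does not apply)
  nisinag (rule 5 does not apply)
  giving Morevic nisinag.
If borrowed from Vesolu 'netinak' after the early changes, it would undergo only the recent ones:
  rule 4 (intervocalic lenition): netinak → nesinak
  rule 5 (unconditioned shift): nesinak → nesinah
  ⇒ as a loan: nesinah
Morevic 'nisinag' matches the inherited outcome exactly, so it is an inherited cognate, not a loan.

inherited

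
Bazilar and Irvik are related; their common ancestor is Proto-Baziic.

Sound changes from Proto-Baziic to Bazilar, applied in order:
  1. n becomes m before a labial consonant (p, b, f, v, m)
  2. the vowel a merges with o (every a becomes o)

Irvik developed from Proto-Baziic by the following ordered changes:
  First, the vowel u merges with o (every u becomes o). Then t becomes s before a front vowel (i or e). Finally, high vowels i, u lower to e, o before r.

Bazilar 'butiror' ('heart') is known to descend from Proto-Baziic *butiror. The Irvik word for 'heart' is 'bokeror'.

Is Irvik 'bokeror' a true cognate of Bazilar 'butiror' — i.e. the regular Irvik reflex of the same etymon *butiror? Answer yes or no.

Derive the expected Irvik reflex of *butiror:
Irvik: *butiror
  butiror → botiror   [vowel merger]
  botiror → bosiror   [palatalisation]
  bosiror → boseror   [pre-rhotic lowering]
  giving Irvik boseror.
The regular Irvik reflex would be 'boseror', but the attested form is 'bokeror'. The correspondence is irregular, so they are not cognates (the Irvik form has a different source).

no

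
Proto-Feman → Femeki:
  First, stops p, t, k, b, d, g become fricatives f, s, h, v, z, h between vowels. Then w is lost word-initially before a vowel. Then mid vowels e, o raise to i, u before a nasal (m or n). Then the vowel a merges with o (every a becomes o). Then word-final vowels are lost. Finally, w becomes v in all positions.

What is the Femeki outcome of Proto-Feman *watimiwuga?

osimivuh

Femeki: *watimiwuga > wasimiwuha > asimiwuha > osimiwuho > osimiwuh > osimivuh  (by intervocalic lenition, glide loss, vowel merger, apocope, unconditioned shift)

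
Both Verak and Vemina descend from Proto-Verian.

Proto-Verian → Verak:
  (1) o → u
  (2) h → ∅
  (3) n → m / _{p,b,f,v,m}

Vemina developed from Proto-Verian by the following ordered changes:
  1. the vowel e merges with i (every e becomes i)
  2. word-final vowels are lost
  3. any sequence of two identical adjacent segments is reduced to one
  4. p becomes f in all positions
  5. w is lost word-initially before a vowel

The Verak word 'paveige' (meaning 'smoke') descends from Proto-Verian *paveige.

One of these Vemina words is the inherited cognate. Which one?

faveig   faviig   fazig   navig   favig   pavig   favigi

Vemina: *paveige > paviigi > paviig > pavig > favig  (by vowel merger, apocope, degemination, unconditioned shift)

favig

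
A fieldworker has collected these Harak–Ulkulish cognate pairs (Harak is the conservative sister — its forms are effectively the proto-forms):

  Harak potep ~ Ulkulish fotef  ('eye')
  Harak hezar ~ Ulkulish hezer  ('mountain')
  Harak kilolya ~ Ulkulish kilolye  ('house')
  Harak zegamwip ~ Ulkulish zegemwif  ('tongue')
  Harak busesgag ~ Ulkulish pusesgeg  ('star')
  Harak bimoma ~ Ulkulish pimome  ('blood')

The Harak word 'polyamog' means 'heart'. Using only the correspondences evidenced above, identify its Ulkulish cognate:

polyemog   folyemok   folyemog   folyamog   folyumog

folyemog

potep ~ fotef — Harak p corresponds to Ulkulish f word-initially before a back vowel.
zegamwip ~ zegemwif — Harak a corresponds to Ulkulish e after a consonant, before a nasal.
Applying these to Harak 'polyamog':
  polyamog → folyamog   (p→f word-initially before a back vowel)
  folyamog → folyemog   (a→e after a consonant, before a nasal)
So the Ulkulish cognate is 'folyemog'.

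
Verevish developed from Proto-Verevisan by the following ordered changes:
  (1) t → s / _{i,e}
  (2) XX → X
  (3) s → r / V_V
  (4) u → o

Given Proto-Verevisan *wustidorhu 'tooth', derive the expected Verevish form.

Verevish: *wustidorhu > wussidorhu > wusidorhu > wuridorhu > woridorho  (by palatalisation, degemination, rhotacism, vowel merger)

woridorho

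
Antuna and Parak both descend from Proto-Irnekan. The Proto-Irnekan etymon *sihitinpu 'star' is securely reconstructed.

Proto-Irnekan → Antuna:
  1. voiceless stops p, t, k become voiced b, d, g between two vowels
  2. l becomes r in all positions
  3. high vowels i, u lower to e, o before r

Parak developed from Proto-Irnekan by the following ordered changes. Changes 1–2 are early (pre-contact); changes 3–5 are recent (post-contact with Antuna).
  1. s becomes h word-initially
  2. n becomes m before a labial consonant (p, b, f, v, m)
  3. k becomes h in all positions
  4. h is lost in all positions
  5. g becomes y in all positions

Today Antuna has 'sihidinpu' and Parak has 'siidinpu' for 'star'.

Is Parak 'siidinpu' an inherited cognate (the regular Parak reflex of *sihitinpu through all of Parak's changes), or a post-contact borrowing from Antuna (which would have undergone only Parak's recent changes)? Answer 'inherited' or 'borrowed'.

If inherited, *sihitinpu would pass through all of Parak's changes:
Parak: start from *sihitinpu.
  rule 1 (debuccalisation): sihitinpu → hihitinpu
  rule 2 (nasal place assimilation): hihitinpu → hihitimpu
  rule 3: no change — hihitimpu
  rule 4 (h-loss): hihitimpu → iitimpu
  rule 5: no change — iitimpu
  ⇒ Parak iitimpu
If borrowed from Antuna 'sihidinpu' after the early changes, it would undergo only the recent ones:
  rule 3 (unconditioned shift): no change (sihidinpu)
  rule 4 (h-loss): sihidinpu → siidinpu
  rule 5 (unconditioned shift): no change (siidinpu)
  ⇒ as a loan: siidinpu
Parak 'siidinpu' matches the loan outcome 'siidinpu', not the inherited 'iitimpu' — it skipped the early Parak changes, so it was borrowed from Antuna.

borrowed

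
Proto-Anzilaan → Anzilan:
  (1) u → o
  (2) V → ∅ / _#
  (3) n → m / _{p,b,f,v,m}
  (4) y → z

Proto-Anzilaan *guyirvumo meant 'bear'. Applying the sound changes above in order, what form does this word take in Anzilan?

gozirvom

Anzilan: *guyirvumo
  guyirvumo → goyirvomo   [vowel merger]
  goyirvomo → goyirvom   [apocope]
  goyirvom (rule 3 does not apply)
  goyirvom → gozirvom   [unconditioned shift]
  giving Anzilan gozirvom.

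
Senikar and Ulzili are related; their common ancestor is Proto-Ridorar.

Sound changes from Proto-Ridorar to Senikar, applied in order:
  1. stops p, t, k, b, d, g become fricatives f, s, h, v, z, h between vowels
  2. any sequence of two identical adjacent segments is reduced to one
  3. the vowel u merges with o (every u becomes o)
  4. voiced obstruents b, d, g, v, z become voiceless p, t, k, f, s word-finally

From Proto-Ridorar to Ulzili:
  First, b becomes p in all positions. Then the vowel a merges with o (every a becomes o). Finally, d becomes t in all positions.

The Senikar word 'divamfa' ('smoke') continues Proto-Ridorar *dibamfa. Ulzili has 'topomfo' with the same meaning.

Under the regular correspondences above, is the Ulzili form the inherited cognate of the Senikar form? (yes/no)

Derive the expected Ulzili reflex of *dibamfa:
Ulzili: start from *dibamfa.
  rule 1 (unconditioned shift): dibamfa → dipamfa
  rule 2 (vowel merger): dipamfa → dipomfo
  rule 3 (unconditioned shift): dipomfo → tipomfo
  ⇒ Ulzili tipomfo
The regular Ulzili reflex would be 'tipomfo', but the attested form is 'topomfo'. The correspondence is irregular, so they are not cognates (the Ulzili form has a different source).

no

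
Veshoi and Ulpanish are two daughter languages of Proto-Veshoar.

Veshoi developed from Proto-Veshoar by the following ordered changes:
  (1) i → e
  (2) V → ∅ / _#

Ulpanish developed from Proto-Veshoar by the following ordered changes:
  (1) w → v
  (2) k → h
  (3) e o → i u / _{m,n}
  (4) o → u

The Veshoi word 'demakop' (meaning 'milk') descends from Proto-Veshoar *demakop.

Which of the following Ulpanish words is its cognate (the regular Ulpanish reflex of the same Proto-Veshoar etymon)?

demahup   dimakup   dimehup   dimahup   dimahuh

Ulpanish: start from *demakop.
  rule 1: no change — demakop
  rule 2 (unconditioned shift): demakop → demahop
  rule 3 (pre-nasal raising): demahop → dimahop
  rule 4 (vowel merger): dimahop → dimahup
  ⇒ Ulpanish dimahup
The other candidates each miss or misapply at least one Ulpanish change.

dimahup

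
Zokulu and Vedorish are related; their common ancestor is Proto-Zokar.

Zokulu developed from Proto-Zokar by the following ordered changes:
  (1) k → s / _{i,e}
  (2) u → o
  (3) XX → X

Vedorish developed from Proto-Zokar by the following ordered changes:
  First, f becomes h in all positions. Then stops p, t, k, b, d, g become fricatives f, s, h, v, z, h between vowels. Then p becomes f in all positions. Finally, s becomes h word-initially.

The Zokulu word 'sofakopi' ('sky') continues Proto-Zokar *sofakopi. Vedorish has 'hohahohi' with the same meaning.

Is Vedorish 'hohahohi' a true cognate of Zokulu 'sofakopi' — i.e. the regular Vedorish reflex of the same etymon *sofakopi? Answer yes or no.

no

Derive the expected Vedorish reflex of *sofakopi:
Vedorish: *sofakopi
  sofakopi → sohakopi   [unconditioned shift]
  sohakopi → sohahofi   [intervocalic lenition]
  sohahofi (rule 3 does not apply)
  sohahofi → hohahofi   [debuccalisation]
  giving Vedorish hohahofi.
The regular Vedorish reflex would be 'hohahofi', but the attested form is 'hohahohi'. The correspondence is irregular, so they are not cognates (the Vedorish form has a different source).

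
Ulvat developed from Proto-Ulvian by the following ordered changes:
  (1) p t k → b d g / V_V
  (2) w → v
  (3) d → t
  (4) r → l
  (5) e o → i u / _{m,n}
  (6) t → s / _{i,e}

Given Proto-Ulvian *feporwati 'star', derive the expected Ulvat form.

febolvasi

Ulvat: *feporwati > feborwadi > feborvadi > feborvati > febolvati > febolvasi  (by intervocalic voicing, unconditioned shift, unconditioned shift, unconditioned shift, palatalisation)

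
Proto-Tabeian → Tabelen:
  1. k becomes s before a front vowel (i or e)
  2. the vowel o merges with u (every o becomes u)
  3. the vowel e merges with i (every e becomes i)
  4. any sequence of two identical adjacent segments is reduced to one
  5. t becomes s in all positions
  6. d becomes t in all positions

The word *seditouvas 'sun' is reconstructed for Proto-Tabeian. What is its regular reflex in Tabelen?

sitisuvas

Tabelen: *seditouvas > sedituuvas > sidituuvas > sidituvas > sidisuvas > sitisuvas  (by vowel merger, vowel merger, degemination, unconditioned shift, unconditioned shift)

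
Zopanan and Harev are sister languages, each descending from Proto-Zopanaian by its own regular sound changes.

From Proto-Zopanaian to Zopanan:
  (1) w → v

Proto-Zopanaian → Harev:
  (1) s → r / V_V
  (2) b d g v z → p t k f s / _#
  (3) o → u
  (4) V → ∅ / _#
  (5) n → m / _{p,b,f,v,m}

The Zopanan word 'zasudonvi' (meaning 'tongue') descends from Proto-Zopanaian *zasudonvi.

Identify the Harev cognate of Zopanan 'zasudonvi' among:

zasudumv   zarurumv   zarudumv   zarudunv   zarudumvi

Harev: start from *zasudonvi.
  rule 1 (rhotacism): zasudonvi → zarudonvi
  rule 2: no change — zarudonvi
  rule 3 (vowel merger): zarudonvi → zarudunvi
  rule 4 (apocope): zarudunvi → zarudunv
  rule 5 (nasal place assimilation): zarudunv → zarudumv
  ⇒ Harev zarudumv
Among the options, 'zarudumv' alone shows every Harev change applied in order.

zarudumv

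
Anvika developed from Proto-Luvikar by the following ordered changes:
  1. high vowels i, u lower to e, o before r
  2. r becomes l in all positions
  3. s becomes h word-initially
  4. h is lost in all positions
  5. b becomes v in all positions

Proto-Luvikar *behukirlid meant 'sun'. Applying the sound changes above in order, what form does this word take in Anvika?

veukellid

Anvika: *behukirlid > behukerlid > behukellid > beukellid > veukellid  (by pre-rhotic lowering, unconditioned shift, h-loss, unconditioned shift)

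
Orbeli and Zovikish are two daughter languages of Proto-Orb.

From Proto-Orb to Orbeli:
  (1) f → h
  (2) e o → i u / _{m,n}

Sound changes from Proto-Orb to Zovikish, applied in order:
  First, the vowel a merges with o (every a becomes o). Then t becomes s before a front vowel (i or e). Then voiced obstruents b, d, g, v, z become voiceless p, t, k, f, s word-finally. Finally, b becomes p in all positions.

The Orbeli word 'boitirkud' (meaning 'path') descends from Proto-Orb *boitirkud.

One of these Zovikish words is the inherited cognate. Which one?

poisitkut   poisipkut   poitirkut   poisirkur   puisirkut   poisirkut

Zovikish: *boitirkud
  boitirkud (rule 1 does not apply)
  boitirkud → boisirkud   [palatalisation]
  boisirkud → boisirkut   [final devoicing]
  boisirkut → poisirkut   [unconditioned shift]
  giving Zovikish poisirkut.
The other candidates each miss or misapply at least one Zovikish change.

poisirkut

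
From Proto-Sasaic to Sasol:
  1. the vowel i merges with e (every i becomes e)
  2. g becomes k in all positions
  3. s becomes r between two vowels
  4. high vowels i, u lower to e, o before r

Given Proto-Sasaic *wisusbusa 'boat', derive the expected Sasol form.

werusbora

Sasol: *wisusbusa > wesusbusa > werusbura > werusbora  (by vowel merger, rhotacism, pre-rhotic lowering)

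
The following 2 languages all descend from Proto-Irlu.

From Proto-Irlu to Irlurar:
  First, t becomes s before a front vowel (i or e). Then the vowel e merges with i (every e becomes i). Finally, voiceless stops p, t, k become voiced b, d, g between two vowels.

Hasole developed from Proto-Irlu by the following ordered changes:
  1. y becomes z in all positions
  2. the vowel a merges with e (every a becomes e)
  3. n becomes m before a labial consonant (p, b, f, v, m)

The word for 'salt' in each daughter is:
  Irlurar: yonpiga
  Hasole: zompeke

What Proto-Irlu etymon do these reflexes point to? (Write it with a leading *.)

Position 3: Irlurar has n, Hasole has m. Irlurar preserves n here (none of its changes turn any other segment into n), so the proto-segment is *n.
Position 7: Irlurar has a, Hasole has e. Irlurar preserves a here (none of its changes turn any other segment into a), so the proto-segment is *a.
Position 5: Irlurar has i, Hasole has e. Taking the neighbouring segments as reconstructed: Irlurar i could go back to *e or *i; Hasole e could go back to *a or *e — the one source consistent with every daughter is *e.
Verify the candidate proto-form against each daughter:
Irlurar: *yonpeka
  yonpeka (rule 1 does not apply)
  yonpeka → yonpika   [vowel merger]
  yonpika → yonpiga   [intervocalic voicing]
  giving Irlurar yonpiga.
Hasole: *yonpeka > zonpeka > zonpeke > zompeke  (by unconditioned shift, vowel merger, nasal place assimilation)
*yonpeka is the unique common source.

*yonpeka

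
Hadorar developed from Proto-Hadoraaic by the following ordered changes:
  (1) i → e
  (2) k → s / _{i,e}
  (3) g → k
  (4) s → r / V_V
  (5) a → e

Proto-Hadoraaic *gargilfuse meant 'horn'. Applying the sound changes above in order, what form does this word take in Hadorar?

kerkelfure

Hadorar: start from *gargilfuse.
  rule 1 (vowel merger): gargilfuse → gargelfuse
  rule 2: no change — gargelfuse
  rule 3 (unconditioned shift): gargelfuse → karkelfuse
  rule 4 (rhotacism): karkelfuse → karkelfure
  rule 5 (vowel merger): karkelfure → kerkelfure
  ⇒ Hadorar kerkelfure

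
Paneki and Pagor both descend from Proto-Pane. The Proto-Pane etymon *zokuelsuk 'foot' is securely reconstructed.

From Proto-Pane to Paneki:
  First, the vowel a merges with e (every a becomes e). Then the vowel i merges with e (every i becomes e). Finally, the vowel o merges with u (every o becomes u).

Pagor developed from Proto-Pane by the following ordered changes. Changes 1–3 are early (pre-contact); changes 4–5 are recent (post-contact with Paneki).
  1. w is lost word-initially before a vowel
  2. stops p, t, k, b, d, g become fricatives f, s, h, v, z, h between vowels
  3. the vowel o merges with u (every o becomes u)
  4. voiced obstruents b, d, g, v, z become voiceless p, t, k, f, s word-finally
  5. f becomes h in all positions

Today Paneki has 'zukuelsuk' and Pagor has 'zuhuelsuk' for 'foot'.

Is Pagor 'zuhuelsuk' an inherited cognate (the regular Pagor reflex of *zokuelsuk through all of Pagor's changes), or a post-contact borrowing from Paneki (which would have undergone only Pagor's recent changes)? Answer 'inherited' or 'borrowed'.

inherited

If inherited, *zokuelsuk would pass through all of Pagor's changes:
Pagor: *zokuelsuk > zohuelsuk > zuhuelsuk  (by intervocalic lenition, vowel merger)
If borrowed from Paneki 'zukuelsuk' after the early changes, it would undergo only the recent ones:
  rule 4 (final devoicing): no change (zukuelsuk)
  rule 5 (unconditioned shift): no change (zukuelsuk)
  ⇒ as a loan: zukuelsuk
Pagor 'zuhuelsuk' matches the inherited outcome exactly, so it is an inherited cognate, not a loan.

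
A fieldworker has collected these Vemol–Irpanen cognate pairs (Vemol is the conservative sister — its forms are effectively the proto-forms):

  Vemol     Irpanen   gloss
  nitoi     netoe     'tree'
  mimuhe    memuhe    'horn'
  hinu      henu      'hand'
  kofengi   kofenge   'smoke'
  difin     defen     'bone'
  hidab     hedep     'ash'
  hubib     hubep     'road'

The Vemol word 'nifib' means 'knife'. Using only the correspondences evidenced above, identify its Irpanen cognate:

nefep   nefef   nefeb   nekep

difin ~ defen — Vemol i corresponds to Irpanen e after a consonant, before a labial obstruent.
hubib ~ hubep — Vemol i corresponds to Irpanen e after a consonant, before a labial obstruent.
hidab ~ hedep, hubib ~ hubep — Vemol b corresponds to Irpanen p word-finally.
Applying these to Vemol 'nifib':
  nifib → nefib   (i→e after a consonant, before a labial obstruent)
  nefib → nefeb   (i→e after a consonant, before a labial obstruent)
  nefeb → nefep   (b→p word-finally)
So the Irpanen cognate is 'nefep'.

nefep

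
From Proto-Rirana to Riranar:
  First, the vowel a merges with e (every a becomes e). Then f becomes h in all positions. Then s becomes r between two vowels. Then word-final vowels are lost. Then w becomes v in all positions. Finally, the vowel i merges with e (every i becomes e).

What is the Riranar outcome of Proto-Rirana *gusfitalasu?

gusheteler

Riranar: start from *gusfitalasu.
  rule 1 (vowel merger): gusfitalasu → gusfitelesu
  rule 2 (unconditioned shift): gusfitelesu → gushitelesu
  rule 3 (rhotacism): gushitelesu → gushiteleru
  rule 4 (apocope): gushiteleru → gushiteler
  rule 5: no change — gushiteler
  rule 6 (vowel merger): gushiteler → gusheteler
  ⇒ Riranar gusheteler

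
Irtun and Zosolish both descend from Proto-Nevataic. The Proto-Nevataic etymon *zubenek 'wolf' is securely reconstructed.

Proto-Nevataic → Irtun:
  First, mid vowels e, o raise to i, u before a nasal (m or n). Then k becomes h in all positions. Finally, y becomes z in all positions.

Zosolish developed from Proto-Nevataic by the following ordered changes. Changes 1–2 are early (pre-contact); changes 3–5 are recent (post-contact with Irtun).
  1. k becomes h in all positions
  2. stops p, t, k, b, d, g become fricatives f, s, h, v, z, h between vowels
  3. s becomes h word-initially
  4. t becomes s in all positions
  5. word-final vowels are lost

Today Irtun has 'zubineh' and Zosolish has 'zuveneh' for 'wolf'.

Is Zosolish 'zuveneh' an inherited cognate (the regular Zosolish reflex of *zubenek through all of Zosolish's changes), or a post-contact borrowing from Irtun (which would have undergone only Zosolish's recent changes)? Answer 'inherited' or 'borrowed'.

inherited

If inherited, *zubenek would pass through all of Zosolish's changes:
Zosolish: start from *zubenek.
  rule 1 (unconditioned shift): zubenek → zubeneh
  rule 2 (intervocalic lenition): zubeneh → zuveneh
  rule 3: no change — zuveneh
  rule 4: no change — zuveneh
  rule 5: no change — zuveneh
  ⇒ Zosolish zuveneh
If borrowed from Irtun 'zubineh' after the early changes, it would undergo only the recent ones:
  rule 3 (debuccalisation): no change (zubineh)
  rule 4 (unconditioned shift): no change (zubineh)
  rule 5 (apocope): no change (zubineh)
  ⇒ as a loan: zubineh
Zosolish 'zuveneh' matches the inherited outcome exactly, so it is an inherited cognate, not a loan.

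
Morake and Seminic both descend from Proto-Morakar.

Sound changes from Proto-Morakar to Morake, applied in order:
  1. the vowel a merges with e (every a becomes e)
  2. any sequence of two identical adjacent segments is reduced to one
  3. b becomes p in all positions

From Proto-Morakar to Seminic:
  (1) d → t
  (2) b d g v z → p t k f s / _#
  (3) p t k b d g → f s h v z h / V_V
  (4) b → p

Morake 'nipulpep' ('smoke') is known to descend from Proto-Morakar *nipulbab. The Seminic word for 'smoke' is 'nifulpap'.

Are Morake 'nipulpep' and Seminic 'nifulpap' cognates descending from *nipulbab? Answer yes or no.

yes

Derive the expected Seminic reflex of *nipulbab:
Seminic: *nipulbab
  nipulbab (rule 1 does not apply)
  nipulbab → nipulbap   [final devoicing]
  nipulbap → nifulbap   [intervocalic lenition]
  nifulbap → nifulpap   [unconditioned shift]
  giving Seminic nifulpap.
Seminic 'nifulpap' matches the regular reflex exactly, so the pair is cognate.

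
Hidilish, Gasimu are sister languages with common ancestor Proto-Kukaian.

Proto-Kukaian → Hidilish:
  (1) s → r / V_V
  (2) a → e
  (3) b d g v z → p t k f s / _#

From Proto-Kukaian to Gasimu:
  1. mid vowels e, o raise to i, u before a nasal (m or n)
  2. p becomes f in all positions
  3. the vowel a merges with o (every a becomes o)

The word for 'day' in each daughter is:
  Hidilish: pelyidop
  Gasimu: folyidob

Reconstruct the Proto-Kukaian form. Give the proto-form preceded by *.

*palyidob

Position 8: Hidilish has p, Gasimu has b. Gasimu preserves b here (none of its changes turn any other segment into b), so the proto-segment is *b.
Position 1: Hidilish has p, Gasimu has f. Taking the neighbouring segments as reconstructed: Hidilish p can only go back to *p; Gasimu f could go back to *p or *f — the one source consistent with every daughter is *p.
Position 2: Hidilish has e, Gasimu has o. Taking the neighbouring segments as reconstructed: Hidilish e could go back to *a or *e; Gasimu o could go back to *a or *o — the one source consistent with every daughter is *a.
This points to *palyidob. Verify forward in each daughter:
Hidilish: *palyidob
  palyidob (rule 1 does not apply)
  palyidob → pelyidob   [vowel merger]
  pelyidob → pelyidop   [final devoicing]
  giving Hidilish pelyidop.
Gasimu: *palyidob > falyidob > folyidob  (by unconditioned shift, vowel merger)
No other proto-form is consistent with every reflex, so the reconstruction is *palyidob.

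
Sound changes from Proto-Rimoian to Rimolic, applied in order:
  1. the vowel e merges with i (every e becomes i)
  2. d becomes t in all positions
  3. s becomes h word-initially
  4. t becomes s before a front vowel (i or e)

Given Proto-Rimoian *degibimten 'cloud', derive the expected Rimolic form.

Rimolic: *degibimten > digibimtin > tigibimtin > sigibimsin  (by vowel merger, unconditioned shift, palatalisation)

sigibimsin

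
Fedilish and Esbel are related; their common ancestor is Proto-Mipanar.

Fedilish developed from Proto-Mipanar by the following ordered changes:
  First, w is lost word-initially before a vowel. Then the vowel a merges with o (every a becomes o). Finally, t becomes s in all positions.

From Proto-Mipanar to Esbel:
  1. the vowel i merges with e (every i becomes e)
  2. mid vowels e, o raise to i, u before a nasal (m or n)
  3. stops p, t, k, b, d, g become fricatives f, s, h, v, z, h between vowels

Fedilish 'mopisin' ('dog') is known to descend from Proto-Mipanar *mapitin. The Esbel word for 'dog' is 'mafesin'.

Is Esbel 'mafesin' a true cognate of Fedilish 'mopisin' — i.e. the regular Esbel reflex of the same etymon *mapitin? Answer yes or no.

yes

Derive the expected Esbel reflex of *mapitin:
Esbel: start from *mapitin.
  rule 1 (vowel merger): mapitin → mapeten
  rule 2 (pre-nasal raising): mapeten → mapetin
  rule 3 (intervocalic lenition): mapetin → mafesin
  ⇒ Esbel mafesin
Esbel 'mafesin' matches the regular reflex exactly, so the pair is cognate.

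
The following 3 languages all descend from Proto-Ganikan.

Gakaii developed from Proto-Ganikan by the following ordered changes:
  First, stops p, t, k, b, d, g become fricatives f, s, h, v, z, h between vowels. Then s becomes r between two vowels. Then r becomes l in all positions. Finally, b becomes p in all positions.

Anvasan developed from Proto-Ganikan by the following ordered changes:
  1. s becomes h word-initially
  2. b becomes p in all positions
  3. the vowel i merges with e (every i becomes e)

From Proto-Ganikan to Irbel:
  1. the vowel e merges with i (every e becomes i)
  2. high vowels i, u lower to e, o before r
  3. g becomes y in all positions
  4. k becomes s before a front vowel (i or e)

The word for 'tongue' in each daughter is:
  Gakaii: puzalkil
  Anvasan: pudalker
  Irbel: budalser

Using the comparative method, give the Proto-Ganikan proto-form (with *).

Position 1: Gakaii has p, Anvasan has p, Irbel has b. Irbel preserves b here (none of its changes turn any other segment into b), so the proto-segment is *b.
Position 6: Gakaii has k, Anvasan has k, Irbel has s. Gakaii preserves k here (none of its changes turn any other segment into k), so the proto-segment is *k.
Continuing position by position gives *budalkir; check it forward:
Gakaii: start from *budalkir.
  rule 1 (intervocalic lenition): budalkir → buzalkir
  rule 2: no change — buzalkir
  rule 3 (unconditioned shift): buzalkir → buzalkil
  rule 4 (unconditioned shift): buzalkil → puzalkil
  ⇒ Gakaii puzalkil
Anvasan: start from *budalkir.
  rule 1: no change — budalkir
  rule 2 (unconditioned shift): budalkir → pudalkir
  rule 3 (vowel merger): pudalkir → pudalker
  ⇒ Anvasan pudalker
Irbel: start from *budalkir.
  rule 1: no change — budalkir
  rule 2 (pre-rhotic lowering): budalkir → budalker
  rule 3: no change — budalker
  rule 4 (palatalisation): budalker → budalser
  ⇒ Irbel budalser
*budalkir is the unique common source.

*budalkir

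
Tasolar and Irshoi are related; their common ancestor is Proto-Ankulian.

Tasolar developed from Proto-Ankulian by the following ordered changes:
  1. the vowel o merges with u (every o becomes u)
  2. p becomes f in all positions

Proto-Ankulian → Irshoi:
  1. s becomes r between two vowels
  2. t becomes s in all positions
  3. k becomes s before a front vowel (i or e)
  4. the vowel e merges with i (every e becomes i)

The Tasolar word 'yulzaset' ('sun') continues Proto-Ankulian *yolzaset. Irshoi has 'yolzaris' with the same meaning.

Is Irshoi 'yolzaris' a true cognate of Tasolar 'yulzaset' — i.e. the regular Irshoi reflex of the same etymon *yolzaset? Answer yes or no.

yes

Derive the expected Irshoi reflex of *yolzaset:
Irshoi: *yolzaset
  yolzaset → yolzaret   [rhotacism]
  yolzaret → yolzares   [unconditioned shift]
  yolzares (rule 3 does not apply)
  yolzares → yolzaris   [vowel merger]
  giving Irshoi yolzaris.
Irshoi 'yolzaris' matches the regular reflex exactly, so the pair is cognate.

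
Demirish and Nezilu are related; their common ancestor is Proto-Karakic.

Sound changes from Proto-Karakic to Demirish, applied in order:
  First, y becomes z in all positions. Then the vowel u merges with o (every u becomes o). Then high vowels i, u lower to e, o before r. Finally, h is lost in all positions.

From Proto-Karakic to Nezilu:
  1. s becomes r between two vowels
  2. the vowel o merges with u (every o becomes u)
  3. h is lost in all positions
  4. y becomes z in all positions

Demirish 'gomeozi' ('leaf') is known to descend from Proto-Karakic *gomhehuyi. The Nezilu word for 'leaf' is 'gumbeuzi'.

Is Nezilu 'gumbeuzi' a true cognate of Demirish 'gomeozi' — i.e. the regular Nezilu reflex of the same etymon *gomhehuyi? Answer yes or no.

no

Derive the expected Nezilu reflex of *gomhehuyi:
Nezilu: *gomhehuyi > gumhehuyi > gumeuyi > gumeuzi  (by vowel merger, h-loss, unconditioned shift)
The regular Nezilu reflex would be 'gumeuzi', but the attested form is 'gumbeuzi'. The correspondence is irregular, so they are not cognates (the Nezilu form has a different source).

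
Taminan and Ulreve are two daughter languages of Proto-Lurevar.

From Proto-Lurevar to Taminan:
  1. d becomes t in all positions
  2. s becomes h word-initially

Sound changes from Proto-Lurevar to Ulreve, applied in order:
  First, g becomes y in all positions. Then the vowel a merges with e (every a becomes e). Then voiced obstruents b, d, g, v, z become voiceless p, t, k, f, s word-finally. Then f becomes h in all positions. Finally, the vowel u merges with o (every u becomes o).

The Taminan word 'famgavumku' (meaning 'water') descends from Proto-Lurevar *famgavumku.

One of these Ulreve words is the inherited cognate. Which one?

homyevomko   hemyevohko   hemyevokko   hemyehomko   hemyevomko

Ulreve: *famgavumku > famyavumku > femyevumku > hemyevumku > hemyevomko  (by unconditioned shift, vowel merger, unconditioned shift, vowel merger)
Only 'hemyevomko' matches the regular Ulreve development of *famgavumku.

hemyevomko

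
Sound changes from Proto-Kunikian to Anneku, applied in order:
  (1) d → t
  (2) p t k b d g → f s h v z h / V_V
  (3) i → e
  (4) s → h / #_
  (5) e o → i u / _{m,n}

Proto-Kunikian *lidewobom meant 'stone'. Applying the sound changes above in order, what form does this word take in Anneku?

Anneku: start from *lidewobom.
  rule 1 (unconditioned shift): lidewobom → litewobom
  rule 2 (intervocalic lenition): litewobom → lisewovom
  rule 3 (vowel merger): lisewovom → lesewovom
  rule 4: no change — lesewovom
  rule 5 (pre-nasal raising): lesewovom → lesewovum
  ⇒ Anneku lesewovum

lesewovum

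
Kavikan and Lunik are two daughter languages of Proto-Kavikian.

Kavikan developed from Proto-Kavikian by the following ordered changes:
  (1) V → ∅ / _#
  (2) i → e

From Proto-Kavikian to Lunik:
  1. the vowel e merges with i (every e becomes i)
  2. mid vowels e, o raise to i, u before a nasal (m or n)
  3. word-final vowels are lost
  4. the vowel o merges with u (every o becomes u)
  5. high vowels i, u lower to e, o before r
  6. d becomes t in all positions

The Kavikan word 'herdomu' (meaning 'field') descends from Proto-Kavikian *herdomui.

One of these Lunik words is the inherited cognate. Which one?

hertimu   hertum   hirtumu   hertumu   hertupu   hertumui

Lunik: *herdomui
  herdomui → hirdomui   [vowel merger]
  hirdomui → hirdumui   [pre-nasal raising]
  hirdumui → hirdumu   [apocope]
  hirdumu (rule 4 does not apply)
  hirdumu → herdumu   [pre-rhotic lowering]
  herdumu → hertumu   [unconditioned shift]
  giving Lunik hertumu.
The other candidates each miss or misapply at least one Lunik change.

hertumu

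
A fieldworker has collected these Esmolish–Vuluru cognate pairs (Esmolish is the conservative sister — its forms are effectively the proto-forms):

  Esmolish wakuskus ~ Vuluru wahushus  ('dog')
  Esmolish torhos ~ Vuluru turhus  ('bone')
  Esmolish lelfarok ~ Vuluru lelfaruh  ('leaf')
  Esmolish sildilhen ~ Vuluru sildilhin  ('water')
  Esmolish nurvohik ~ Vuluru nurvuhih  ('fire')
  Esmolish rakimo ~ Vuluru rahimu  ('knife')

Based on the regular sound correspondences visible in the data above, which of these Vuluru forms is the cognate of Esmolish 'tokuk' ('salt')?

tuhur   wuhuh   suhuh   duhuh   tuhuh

torhos ~ turhus, lelfarok ~ lelfaruh — Esmolish o corresponds to Vuluru u after a consonant, before a consonant other than r, m, n, p, b, f, v.
wakuskus ~ wahushus — Esmolish k corresponds to Vuluru h between vowels (before a back vowel).
lelfarok ~ lelfaruh, nurvohik ~ nurvuhih — Esmolish k corresponds to Vuluru h word-finally.
Applying these to Esmolish 'tokuk':
  tokuk → tukuk   (o→u after a consonant, before a consonant other than r, m, n, p, b, f, v)
  tukuk → tuhuk   (k→h between vowels (before a back vowel))
  tuhuk → tuhuh   (k→h word-finally)
So the Vuluru cognate is 'tuhuh'.

tuhuh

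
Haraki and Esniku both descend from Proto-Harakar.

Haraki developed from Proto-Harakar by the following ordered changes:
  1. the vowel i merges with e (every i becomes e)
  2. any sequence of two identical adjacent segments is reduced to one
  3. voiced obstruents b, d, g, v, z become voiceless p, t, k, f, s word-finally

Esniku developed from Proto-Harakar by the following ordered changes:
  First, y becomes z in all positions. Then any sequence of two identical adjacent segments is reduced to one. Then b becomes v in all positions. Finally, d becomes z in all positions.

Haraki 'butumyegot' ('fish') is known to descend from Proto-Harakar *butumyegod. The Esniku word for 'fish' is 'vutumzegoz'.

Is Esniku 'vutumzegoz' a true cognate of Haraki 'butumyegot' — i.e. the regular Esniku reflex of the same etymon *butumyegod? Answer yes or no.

yes

Derive the expected Esniku reflex of *butumyegod:
Esniku: start from *butumyegod.
  rule 1 (unconditioned shift): butumyegod → butumzegod
  rule 2: no change — butumzegod
  rule 3 (unconditioned shift): butumzegod → vutumzegod
  rule 4 (unconditioned shift): vutumzegod → vutumzegoz
  ⇒ Esniku vutumzegoz
Esniku 'vutumzegoz' matches the regular reflex exactly, so the pair is cognate.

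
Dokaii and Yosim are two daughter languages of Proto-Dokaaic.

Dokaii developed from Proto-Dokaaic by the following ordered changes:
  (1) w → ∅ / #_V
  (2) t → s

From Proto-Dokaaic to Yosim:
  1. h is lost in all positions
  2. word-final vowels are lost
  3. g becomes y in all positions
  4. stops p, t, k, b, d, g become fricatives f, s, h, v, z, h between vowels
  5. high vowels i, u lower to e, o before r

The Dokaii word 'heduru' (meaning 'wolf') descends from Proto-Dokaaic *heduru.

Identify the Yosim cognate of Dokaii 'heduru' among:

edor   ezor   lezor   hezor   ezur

ezor

Yosim: *heduru
  heduru → eduru   [h-loss]
  eduru → edur   [apocope]
  edur (rule 3 does not apply)
  edur → ezur   [intervocalic lenition]
  ezur → ezor   [pre-rhotic lowering]
  giving Yosim ezor.
Among the options, 'ezor' alone shows every Yosim change applied in order.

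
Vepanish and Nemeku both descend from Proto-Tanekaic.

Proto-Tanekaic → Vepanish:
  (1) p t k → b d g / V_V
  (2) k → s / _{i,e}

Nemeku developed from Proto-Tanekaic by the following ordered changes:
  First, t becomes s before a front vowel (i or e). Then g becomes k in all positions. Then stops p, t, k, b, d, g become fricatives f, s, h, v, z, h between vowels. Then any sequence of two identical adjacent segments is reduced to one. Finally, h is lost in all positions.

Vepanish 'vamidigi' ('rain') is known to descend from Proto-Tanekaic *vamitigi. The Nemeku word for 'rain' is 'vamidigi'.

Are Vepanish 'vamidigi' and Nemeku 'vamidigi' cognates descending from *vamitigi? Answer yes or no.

Derive the expected Nemeku reflex of *vamitigi:
Nemeku: start from *vamitigi.
  rule 1 (palatalisation): vamitigi → vamisigi
  rule 2 (unconditioned shift): vamisigi → vamisiki
  rule 3 (intervocalic lenition): vamisiki → vamisihi
  rule 4: no change — vamisihi
  rule 5 (h-loss): vamisihi → vamisii
  ⇒ Nemeku vamisii
The regular Nemeku reflex would be 'vamisii', but the attested form is 'vamidigi'. The correspondence is irregular, so they are not cognates (the Nemeku form has a different source).

no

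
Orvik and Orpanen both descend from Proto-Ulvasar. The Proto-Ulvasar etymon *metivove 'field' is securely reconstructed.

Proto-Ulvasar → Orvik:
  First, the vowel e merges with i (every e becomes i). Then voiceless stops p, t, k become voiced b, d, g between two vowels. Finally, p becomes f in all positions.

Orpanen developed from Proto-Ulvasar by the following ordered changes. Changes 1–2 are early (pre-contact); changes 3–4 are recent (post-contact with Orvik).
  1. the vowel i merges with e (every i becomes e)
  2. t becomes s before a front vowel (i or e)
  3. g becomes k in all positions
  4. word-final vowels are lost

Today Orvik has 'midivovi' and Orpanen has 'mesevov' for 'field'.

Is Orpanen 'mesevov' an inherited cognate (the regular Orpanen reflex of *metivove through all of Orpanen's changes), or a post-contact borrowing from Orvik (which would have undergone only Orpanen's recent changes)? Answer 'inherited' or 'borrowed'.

If inherited, *metivove would pass through all of Orpanen's changes:
Orpanen: *metivove
  metivove → metevove   [vowel merger]
  metevove → mesevove   [palatalisation]
  mesevove (rule 3 does not apply)
  mesevove → mesevov   [apocope]
  giving Orpanen mesevov.
If borrowed from Orvik 'midivovi' after the early changes, it would undergo only the recent ones:
  rule 3 (unconditioned shift): no change (midivovi)
  rule 4 (apocope): midivovi → midivov
  ⇒ as a loan: midivov
Orpanen 'mesevov' matches the inherited outcome exactly, so it is an inherited cognate, not a loan.

inherited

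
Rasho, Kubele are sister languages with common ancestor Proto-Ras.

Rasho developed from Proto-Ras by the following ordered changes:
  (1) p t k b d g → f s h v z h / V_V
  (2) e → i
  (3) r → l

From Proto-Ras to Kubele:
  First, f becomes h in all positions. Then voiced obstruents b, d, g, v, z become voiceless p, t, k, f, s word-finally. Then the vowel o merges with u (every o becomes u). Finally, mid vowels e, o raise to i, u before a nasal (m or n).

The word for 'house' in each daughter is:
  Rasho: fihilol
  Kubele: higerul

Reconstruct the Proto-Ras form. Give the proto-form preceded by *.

Position 5: Rasho has l, Kubele has r. Kubele preserves r here (none of its changes turn any other segment into r), so the proto-segment is *r.
Position 1: Rasho has f, Kubele has h. Taking the neighbouring segments as reconstructed: Rasho f can only go back to *f; Kubele h could go back to *f or *h — the one source consistent with every daughter is *f.
Verify the candidate proto-form against each daughter:
Rasho: *figerol
  figerol → fiherol   [intervocalic lenition]
  fiherol → fihirol   [vowel merger]
  fihirol → fihilol   [unconditioned shift]
  giving Rasho fihilol.
Kubele: start from *figerol.
  rule 1 (unconditioned shift): figerol → higerol
  rule 2: no change — higerol
  rule 3 (vowel merger): higerol → higerul
  rule 4: no change — higerul
  ⇒ Kubele higerul
Only *figerol yields all of Rasho fihilol, Kubele higerul.

*figerol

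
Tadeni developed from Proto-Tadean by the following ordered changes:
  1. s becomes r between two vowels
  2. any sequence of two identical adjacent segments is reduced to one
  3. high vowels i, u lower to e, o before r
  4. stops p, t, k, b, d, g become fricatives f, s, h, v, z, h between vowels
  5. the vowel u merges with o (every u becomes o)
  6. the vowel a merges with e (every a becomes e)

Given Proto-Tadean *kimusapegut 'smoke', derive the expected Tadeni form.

kimorefehot

Tadeni: *kimusapegut > kimurapegut > kimorapegut > kimorafehut > kimorafehot > kimorefehot  (by rhotacism, pre-rhotic lowering, intervocalic lenition, vowel merger, vowel merger)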